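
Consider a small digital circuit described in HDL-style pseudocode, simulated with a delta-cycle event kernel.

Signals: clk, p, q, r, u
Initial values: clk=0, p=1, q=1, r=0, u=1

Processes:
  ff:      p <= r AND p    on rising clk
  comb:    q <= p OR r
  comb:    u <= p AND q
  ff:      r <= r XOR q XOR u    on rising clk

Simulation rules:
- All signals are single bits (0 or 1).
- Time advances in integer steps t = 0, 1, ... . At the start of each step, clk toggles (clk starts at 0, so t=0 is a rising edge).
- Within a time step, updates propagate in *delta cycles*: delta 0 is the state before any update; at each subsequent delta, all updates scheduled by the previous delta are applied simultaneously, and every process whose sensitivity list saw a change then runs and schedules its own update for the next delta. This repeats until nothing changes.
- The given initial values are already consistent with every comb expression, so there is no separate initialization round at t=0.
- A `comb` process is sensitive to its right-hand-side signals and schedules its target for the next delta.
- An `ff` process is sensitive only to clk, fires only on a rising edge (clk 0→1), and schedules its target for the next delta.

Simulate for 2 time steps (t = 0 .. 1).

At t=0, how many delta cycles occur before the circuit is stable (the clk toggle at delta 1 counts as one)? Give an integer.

3

[bits: u,r,q,p,clk]
t=0: Δ0=10110 Δ1=10111 Δ2=10101 Δ3=00001 | 3Δ
t=1: Δ0=00001 Δ1=00000 | 1Δ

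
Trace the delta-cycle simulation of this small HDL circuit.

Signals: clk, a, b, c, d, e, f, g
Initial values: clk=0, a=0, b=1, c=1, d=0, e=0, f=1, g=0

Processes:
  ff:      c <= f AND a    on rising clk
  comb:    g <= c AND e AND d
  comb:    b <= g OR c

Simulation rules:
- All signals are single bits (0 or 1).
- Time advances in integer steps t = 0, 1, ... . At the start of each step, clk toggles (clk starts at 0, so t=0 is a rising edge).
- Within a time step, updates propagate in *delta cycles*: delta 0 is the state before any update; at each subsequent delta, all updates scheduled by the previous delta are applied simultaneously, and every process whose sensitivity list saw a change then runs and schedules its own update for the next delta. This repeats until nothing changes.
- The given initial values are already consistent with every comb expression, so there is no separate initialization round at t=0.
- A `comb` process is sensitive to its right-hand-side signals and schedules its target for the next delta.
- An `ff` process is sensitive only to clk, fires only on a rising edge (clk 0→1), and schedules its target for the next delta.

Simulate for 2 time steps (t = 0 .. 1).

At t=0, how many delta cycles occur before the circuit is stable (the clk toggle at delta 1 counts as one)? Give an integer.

3

t0.Δ0 f=1 b=1 c=1 clk=0 d=0 e=0 g=0 a=0
t0.Δ1 f=1 b=1 c=1 clk=1 d=0 e=0 g=0 a=0
t0.Δ2 f=1 b=1 c=0 clk=1 d=0 e=0 g=0 a=0
t0.Δ3 f=1 b=0 c=0 clk=1 d=0 e=0 g=0 a=0
t1.Δ0 f=1 b=0 c=0 clk=1 d=0 e=0 g=0 a=0
t1.Δ1 f=1 b=0 c=0 clk=0 d=0 e=0 g=0 a=0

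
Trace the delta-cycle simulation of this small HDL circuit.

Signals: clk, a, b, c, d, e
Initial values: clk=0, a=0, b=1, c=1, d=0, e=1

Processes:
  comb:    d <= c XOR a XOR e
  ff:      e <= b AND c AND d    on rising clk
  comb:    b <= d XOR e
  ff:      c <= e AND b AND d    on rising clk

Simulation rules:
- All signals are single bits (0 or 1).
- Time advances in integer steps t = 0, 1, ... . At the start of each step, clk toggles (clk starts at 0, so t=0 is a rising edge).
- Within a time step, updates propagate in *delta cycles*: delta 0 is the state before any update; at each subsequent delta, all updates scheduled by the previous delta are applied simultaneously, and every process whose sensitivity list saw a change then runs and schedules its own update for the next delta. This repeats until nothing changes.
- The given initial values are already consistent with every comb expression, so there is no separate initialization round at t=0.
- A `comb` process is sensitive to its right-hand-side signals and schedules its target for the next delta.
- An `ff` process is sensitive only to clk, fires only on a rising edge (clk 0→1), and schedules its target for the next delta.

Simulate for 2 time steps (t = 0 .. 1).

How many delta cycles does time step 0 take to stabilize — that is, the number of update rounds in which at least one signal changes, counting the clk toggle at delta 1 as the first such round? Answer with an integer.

3

t=0 Δ0: a=0 b=1 e=1 d=0 c=1 clk=0
  Δ1: clk:0→1
  Δ2: e:1→0, c:1→0
  Δ3: b:1→0
  (3Δ to stable)
t=1 Δ0: a=0 b=0 e=0 d=0 c=0 clk=1
  Δ1: clk:1→0
  (1Δ to stable)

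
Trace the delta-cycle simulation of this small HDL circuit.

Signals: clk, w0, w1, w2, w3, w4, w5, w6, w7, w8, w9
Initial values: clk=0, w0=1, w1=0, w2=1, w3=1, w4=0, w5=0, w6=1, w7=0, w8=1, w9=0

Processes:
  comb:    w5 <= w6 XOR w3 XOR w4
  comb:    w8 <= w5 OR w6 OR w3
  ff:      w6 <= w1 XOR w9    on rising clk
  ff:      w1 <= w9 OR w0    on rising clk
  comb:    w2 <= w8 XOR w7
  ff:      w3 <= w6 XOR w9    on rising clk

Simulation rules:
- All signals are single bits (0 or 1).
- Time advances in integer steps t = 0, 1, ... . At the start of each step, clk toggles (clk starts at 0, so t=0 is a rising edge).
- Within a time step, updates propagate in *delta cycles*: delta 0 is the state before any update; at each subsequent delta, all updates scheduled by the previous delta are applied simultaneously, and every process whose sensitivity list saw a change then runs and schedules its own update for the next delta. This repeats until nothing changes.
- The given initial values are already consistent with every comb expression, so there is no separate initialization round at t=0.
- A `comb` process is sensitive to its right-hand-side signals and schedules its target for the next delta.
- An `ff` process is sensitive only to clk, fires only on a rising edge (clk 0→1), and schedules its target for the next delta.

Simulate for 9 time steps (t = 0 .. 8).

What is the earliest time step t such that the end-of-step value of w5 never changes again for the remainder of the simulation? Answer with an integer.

4

[bits: w4,w3,w2,w6,w7,w9,clk,w0,w5,w1,w8]
t=0: Δ0=01110001001 Δ1=01110011001 Δ2=01100011011 Δ3=01100011111 | 3Δ
t=1: Δ0=01100011111 Δ1=01100001111 | 1Δ
t=2: Δ0=01100001111 Δ1=01100011111 Δ2=00110011111 | 2Δ
t=3: Δ0=00110011111 Δ1=00110001111 | 1Δ
t=4: Δ0=00110001111 Δ1=00110011111 Δ2=01110011111 Δ3=01110011011 | 3Δ
t=5: Δ0=01110011011 Δ1=01110001011 | 1Δ
t=6: Δ0=01110001011 Δ1=01110011011 | 1Δ
t=7: Δ0=01110011011 Δ1=01110001011 | 1Δ
t=8: Δ0=01110001011 Δ1=01110011011 | 1Δ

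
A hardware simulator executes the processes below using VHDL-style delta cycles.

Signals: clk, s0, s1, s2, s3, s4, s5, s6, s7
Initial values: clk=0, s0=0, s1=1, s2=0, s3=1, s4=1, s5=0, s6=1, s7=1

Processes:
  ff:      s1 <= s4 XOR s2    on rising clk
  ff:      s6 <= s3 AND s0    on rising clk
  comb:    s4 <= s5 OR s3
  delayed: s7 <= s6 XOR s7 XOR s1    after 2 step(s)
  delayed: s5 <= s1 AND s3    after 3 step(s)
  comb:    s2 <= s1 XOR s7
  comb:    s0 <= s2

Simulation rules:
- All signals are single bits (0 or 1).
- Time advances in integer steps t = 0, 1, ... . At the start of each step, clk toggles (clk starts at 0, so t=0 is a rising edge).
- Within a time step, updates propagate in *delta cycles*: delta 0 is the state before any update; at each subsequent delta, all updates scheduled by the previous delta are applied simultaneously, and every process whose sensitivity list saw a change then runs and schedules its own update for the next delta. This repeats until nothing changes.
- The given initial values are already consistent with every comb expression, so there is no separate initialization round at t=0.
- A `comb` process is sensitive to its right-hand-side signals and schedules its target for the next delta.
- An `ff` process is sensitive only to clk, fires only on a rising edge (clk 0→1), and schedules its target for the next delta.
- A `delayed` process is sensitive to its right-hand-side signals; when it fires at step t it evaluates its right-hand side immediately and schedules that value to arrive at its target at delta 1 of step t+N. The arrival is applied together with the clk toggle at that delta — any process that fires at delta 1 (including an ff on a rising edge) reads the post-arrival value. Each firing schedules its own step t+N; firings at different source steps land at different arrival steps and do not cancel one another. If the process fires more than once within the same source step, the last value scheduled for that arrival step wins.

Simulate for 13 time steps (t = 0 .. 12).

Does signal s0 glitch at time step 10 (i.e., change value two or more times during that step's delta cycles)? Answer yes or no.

t0.Δ0 clk=0 s2=0 s7=1 s0=0 s5=0 s3=1 s4=1 s1=1 s6=1
t0.Δ1 clk=1 s2=0 s7=1 s0=0 s5=0 s3=1 s4=1 s1=1 s6=1
t0.Δ2 clk=1 s2=0 s7=1 s0=0 s5=0 s3=1 s4=1 s1=1 s6=0
t1.Δ0 clk=1 s2=0 s7=1 s0=0 s5=0 s3=1 s4=1 s1=1 s6=0
t1.Δ1 clk=0 s2=0 s7=1 s0=0 s5=0 s3=1 s4=1 s1=1 s6=0
t2.Δ0 clk=0 s2=0 s7=1 s0=0 s5=0 s3=1 s4=1 s1=1 s6=0
t2.Δ1 clk=1 s2=0 s7=0 s0=0 s5=0 s3=1 s4=1 s1=1 s6=0
t2.Δ2 clk=1 s2=1 s7=0 s0=0 s5=0 s3=1 s4=1 s1=1 s6=0
t2.Δ3 clk=1 s2=1 s7=0 s0=1 s5=0 s3=1 s4=1 s1=1 s6=0
t3.Δ0 clk=1 s2=1 s7=0 s0=1 s5=0 s3=1 s4=1 s1=1 s6=0
t3.Δ1 clk=0 s2=1 s7=0 s0=1 s5=0 s3=1 s4=1 s1=1 s6=0
t4.Δ0 clk=0 s2=1 s7=0 s0=1 s5=0 s3=1 s4=1 s1=1 s6=0
t4.Δ1 clk=1 s2=1 s7=1 s0=1 s5=0 s3=1 s4=1 s1=1 s6=0
t4.Δ2 clk=1 s2=0 s7=1 s0=1 s5=0 s3=1 s4=1 s1=0 s6=1
t4.Δ3 clk=1 s2=1 s7=1 s0=0 s5=0 s3=1 s4=1 s1=0 s6=1
t4.Δ4 clk=1 s2=1 s7=1 s0=1 s5=0 s3=1 s4=1 s1=0 s6=1
t5.Δ0 clk=1 s2=1 s7=1 s0=1 s5=0 s3=1 s4=1 s1=0 s6=1
t5.Δ1 clk=0 s2=1 s7=1 s0=1 s5=0 s3=1 s4=1 s1=0 s6=1
t6.Δ0 clk=0 s2=1 s7=1 s0=1 s5=0 s3=1 s4=1 s1=0 s6=1
t6.Δ1 clk=1 s2=1 s7=0 s0=1 s5=0 s3=1 s4=1 s1=0 s6=1
t6.Δ2 clk=1 s2=0 s7=0 s0=1 s5=0 s3=1 s4=1 s1=0 s6=1
t6.Δ3 clk=1 s2=0 s7=0 s0=0 s5=0 s3=1 s4=1 s1=0 s6=1
t7.Δ0 clk=1 s2=0 s7=0 s0=0 s5=0 s3=1 s4=1 s1=0 s6=1
t7.Δ1 clk=0 s2=0 s7=0 s0=0 s5=0 s3=1 s4=1 s1=0 s6=1
t8.Δ0 clk=0 s2=0 s7=0 s0=0 s5=0 s3=1 s4=1 s1=0 s6=1
t8.Δ1 clk=1 s2=0 s7=1 s0=0 s5=0 s3=1 s4=1 s1=0 s6=1
t8.Δ2 clk=1 s2=1 s7=1 s0=0 s5=0 s3=1 s4=1 s1=1 s6=0
t8.Δ3 clk=1 s2=0 s7=1 s0=1 s5=0 s3=1 s4=1 s1=1 s6=0
t8.Δ4 clk=1 s2=0 s7=1 s0=0 s5=0 s3=1 s4=1 s1=1 s6=0
t9.Δ0 clk=1 s2=0 s7=1 s0=0 s5=0 s3=1 s4=1 s1=1 s6=0
t9.Δ1 clk=0 s2=0 s7=1 s0=0 s5=0 s3=1 s4=1 s1=1 s6=0
t10.Δ0 clk=0 s2=0 s7=1 s0=0 s5=0 s3=1 s4=1 s1=1 s6=0
t10.Δ1 clk=1 s2=0 s7=0 s0=0 s5=0 s3=1 s4=1 s1=1 s6=0
t10.Δ2 clk=1 s2=1 s7=0 s0=0 s5=0 s3=1 s4=1 s1=1 s6=0
t10.Δ3 clk=1 s2=1 s7=0 s0=1 s5=0 s3=1 s4=1 s1=1 s6=0
t11.Δ0 clk=1 s2=1 s7=0 s0=1 s5=0 s3=1 s4=1 s1=1 s6=0
t11.Δ1 clk=0 s2=1 s7=0 s0=1 s5=1 s3=1 s4=1 s1=1 s6=0
t12.Δ0 clk=0 s2=1 s7=0 s0=1 s5=1 s3=1 s4=1 s1=1 s6=0
t12.Δ1 clk=1 s2=1 s7=1 s0=1 s5=1 s3=1 s4=1 s1=1 s6=0
t12.Δ2 clk=1 s2=0 s7=1 s0=1 s5=1 s3=1 s4=1 s1=0 s6=1
t12.Δ3 clk=1 s2=1 s7=1 s0=0 s5=1 s3=1 s4=1 s1=0 s6=1
t12.Δ4 clk=1 s2=1 s7=1 s0=1 s5=1 s3=1 s4=1 s1=0 s6=1

no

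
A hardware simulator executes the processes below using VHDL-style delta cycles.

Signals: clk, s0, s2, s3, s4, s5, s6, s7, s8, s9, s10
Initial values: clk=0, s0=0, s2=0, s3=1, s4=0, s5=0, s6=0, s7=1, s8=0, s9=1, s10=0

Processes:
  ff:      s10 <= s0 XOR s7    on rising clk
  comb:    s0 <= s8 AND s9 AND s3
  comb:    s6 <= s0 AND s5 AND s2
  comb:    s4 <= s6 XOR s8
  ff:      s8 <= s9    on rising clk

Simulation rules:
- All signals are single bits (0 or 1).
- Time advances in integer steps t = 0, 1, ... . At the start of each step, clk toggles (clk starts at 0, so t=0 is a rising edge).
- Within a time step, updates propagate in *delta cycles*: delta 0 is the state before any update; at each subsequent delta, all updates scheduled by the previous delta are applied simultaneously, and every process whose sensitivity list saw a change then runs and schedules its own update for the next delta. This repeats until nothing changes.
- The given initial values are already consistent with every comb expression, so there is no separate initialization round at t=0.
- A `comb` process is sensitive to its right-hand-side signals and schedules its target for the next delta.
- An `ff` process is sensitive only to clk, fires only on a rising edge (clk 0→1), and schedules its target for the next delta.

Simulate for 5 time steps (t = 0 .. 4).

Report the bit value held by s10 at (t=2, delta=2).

t=0 Δ0: s8=0 s10=0 s0=0 s9=1 s3=1 s7=1 s2=0 s4=0 s6=0 s5=0 clk=0
  Δ1: clk:0→1
  Δ2: s8:0→1, s10:0→1
  Δ3: s0:0→1, s4:0→1
  (3Δ to stable)
t=1 Δ0: s8=1 s10=1 s0=1 s9=1 s3=1 s7=1 s2=0 s4=1 s6=0 s5=0 clk=1
  Δ1: clk:1→0
  (1Δ to stable)
t=2 Δ0: s8=1 s10=1 s0=1 s9=1 s3=1 s7=1 s2=0 s4=1 s6=0 s5=0 clk=0
  Δ1: clk:0→1
  Δ2: s10:1→0
  (2Δ to stable)
t=3 Δ0: s8=1 s10=0 s0=1 s9=1 s3=1 s7=1 s2=0 s4=1 s6=0 s5=0 clk=1
  Δ1: clk:1→0
  (1Δ to stable)
t=4 Δ0: s8=1 s10=0 s0=1 s9=1 s3=1 s7=1 s2=0 s4=1 s6=0 s5=0 clk=0
  Δ1: clk:0→1
  (1Δ to stable)

0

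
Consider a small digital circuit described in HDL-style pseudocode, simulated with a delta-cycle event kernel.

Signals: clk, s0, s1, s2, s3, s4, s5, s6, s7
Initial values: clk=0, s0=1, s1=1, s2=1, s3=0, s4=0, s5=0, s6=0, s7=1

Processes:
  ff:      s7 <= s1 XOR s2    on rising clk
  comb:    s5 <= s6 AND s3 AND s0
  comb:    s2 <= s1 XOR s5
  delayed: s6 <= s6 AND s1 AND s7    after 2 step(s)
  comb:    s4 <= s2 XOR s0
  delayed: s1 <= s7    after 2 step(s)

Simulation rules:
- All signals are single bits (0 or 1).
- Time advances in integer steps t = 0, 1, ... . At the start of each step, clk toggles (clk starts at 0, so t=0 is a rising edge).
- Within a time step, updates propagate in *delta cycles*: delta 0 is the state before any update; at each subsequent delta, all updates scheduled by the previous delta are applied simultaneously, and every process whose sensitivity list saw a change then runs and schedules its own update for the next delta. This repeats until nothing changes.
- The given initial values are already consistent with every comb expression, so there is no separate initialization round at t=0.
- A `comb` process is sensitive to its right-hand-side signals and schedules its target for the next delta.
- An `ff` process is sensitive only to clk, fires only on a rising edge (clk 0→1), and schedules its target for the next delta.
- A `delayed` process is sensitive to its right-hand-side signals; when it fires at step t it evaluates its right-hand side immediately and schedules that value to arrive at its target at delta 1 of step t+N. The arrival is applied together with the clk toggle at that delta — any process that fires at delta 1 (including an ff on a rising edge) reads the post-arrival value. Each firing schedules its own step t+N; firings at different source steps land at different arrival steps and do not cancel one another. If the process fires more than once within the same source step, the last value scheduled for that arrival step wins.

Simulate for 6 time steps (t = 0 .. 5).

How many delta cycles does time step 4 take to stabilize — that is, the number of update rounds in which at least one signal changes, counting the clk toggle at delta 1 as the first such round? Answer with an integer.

3

t=0 Δ0: s2=1 s1=1 s7=1 s3=0 s6=0 s0=1 s5=0 s4=0 clk=0
  Δ1: clk:0→1
  Δ2: s7:1→0
  (2Δ to stable)
t=1 Δ0: s2=1 s1=1 s7=0 s3=0 s6=0 s0=1 s5=0 s4=0 clk=1
  Δ1: clk:1→0
  (1Δ to stable)
t=2 Δ0: s2=1 s1=1 s7=0 s3=0 s6=0 s0=1 s5=0 s4=0 clk=0
  Δ1: s1:1→0, clk:0→1
  Δ2: s2:1→0, s7:0→1
  Δ3: s4:0→1
  (3Δ to stable)
t=3 Δ0: s2=0 s1=0 s7=1 s3=0 s6=0 s0=1 s5=0 s4=1 clk=1
  Δ1: clk:1→0
  (1Δ to stable)
t=4 Δ0: s2=0 s1=0 s7=1 s3=0 s6=0 s0=1 s5=0 s4=1 clk=0
  Δ1: s1:0→1, clk:0→1
  Δ2: s2:0→1
  Δ3: s4:1→0
  (3Δ to stable)
t=5 Δ0: s2=1 s1=1 s7=1 s3=0 s6=0 s0=1 s5=0 s4=0 clk=1
  Δ1: clk:1→0
  (1Δ to stable)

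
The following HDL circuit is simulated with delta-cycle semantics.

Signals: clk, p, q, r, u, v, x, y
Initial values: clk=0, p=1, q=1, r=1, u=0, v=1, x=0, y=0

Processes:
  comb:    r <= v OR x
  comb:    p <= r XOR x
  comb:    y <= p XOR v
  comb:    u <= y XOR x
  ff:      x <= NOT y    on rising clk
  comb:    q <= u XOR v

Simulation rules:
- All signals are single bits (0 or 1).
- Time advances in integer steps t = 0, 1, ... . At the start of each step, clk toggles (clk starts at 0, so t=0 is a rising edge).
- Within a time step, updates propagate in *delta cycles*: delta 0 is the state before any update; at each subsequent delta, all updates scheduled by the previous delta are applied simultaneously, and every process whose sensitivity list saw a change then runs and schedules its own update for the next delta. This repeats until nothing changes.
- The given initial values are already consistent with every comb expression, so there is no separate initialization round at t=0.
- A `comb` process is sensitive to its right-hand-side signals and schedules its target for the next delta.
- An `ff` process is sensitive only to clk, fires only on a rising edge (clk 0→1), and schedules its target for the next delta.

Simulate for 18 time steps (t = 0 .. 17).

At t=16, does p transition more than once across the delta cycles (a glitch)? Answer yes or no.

no

[bits: x,q,clk,r,p,u,y,v]
t=0: Δ0=01011001 Δ1=01111001 Δ2=11111001 Δ3=11110101 Δ4=10110111 Δ5=10110011 Δ6=11110011 | 6Δ
t=1: Δ0=11110011 Δ1=11010011 | 1Δ
t=2: Δ0=11010011 Δ1=11110011 Δ2=01110011 Δ3=01111111 Δ4=00111101 Δ5=00111001 Δ6=01111001 | 6Δ
t=3: Δ0=01111001 Δ1=01011001 | 1Δ
t=4: Δ0=01011001 Δ1=01111001 Δ2=11111001 Δ3=11110101 Δ4=10110111 Δ5=10110011 Δ6=11110011 | 6Δ
t=5: Δ0=11110011 Δ1=11010011 | 1Δ
t=6: Δ0=11010011 Δ1=11110011 Δ2=01110011 Δ3=01111111 Δ4=00111101 Δ5=00111001 Δ6=01111001 | 6Δ
t=7: Δ0=01111001 Δ1=01011001 | 1Δ
t=8: Δ0=01011001 Δ1=01111001 Δ2=11111001 Δ3=11110101 Δ4=10110111 Δ5=10110011 Δ6=11110011 | 6Δ
t=9: Δ0=11110011 Δ1=11010011 | 1Δ
t=10: Δ0=11010011 Δ1=11110011 Δ2=01110011 Δ3=01111111 Δ4=00111101 Δ5=00111001 Δ6=01111001 | 6Δ
t=11: Δ0=01111001 Δ1=01011001 | 1Δ
t=12: Δ0=01011001 Δ1=01111001 Δ2=11111001 Δ3=11110101 Δ4=10110111 Δ5=10110011 Δ6=11110011 | 6Δ
t=13: Δ0=11110011 Δ1=11010011 | 1Δ
t=14: Δ0=11010011 Δ1=11110011 Δ2=01110011 Δ3=01111111 Δ4=00111101 Δ5=00111001 Δ6=01111001 | 6Δ
t=15: Δ0=01111001 Δ1=01011001 | 1Δ
t=16: Δ0=01011001 Δ1=01111001 Δ2=11111001 Δ3=11110101 Δ4=10110111 Δ5=10110011 Δ6=11110011 | 6Δ
t=17: Δ0=11110011 Δ1=11010011 | 1Δ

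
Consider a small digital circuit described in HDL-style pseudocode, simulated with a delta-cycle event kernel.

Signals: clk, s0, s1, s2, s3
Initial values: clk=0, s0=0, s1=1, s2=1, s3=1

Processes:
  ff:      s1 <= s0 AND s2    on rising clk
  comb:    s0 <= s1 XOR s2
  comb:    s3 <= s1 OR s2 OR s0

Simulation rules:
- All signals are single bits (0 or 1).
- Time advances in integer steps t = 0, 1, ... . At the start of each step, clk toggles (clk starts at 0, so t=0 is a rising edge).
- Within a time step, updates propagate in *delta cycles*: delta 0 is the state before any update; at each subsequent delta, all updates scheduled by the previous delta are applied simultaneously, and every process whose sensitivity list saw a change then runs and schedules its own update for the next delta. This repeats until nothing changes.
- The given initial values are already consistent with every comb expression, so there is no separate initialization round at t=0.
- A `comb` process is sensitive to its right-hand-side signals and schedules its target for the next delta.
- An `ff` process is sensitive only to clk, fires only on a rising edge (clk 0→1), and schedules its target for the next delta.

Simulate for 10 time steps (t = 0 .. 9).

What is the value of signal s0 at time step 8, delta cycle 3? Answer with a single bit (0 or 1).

1

t=0 Δ0: s1=1 s2=1 s3=1 clk=0 s0=0
  Δ1: clk:0→1
  Δ2: s1:1→0
  Δ3: s0:0→1
  (3Δ to stable)
t=1 Δ0: s1=0 s2=1 s3=1 clk=1 s0=1
  Δ1: clk:1→0
  (1Δ to stable)
t=2 Δ0: s1=0 s2=1 s3=1 clk=0 s0=1
  Δ1: clk:0→1
  Δ2: s1:0→1
  Δ3: s0:1→0
  (3Δ to stable)
t=3 Δ0: s1=1 s2=1 s3=1 clk=1 s0=0
  Δ1: clk:1→0
  (1Δ to stable)
t=4 Δ0: s1=1 s2=1 s3=1 clk=0 s0=0
  Δ1: clk:0→1
  Δ2: s1:1→0
  Δ3: s0:0→1
  (3Δ to stable)
t=5 Δ0: s1=0 s2=1 s3=1 clk=1 s0=1
  Δ1: clk:1→0
  (1Δ to stable)
t=6 Δ0: s1=0 s2=1 s3=1 clk=0 s0=1
  Δ1: clk:0→1
  Δ2: s1:0→1
  Δ3: s0:1→0
  (3Δ to stable)
t=7 Δ0: s1=1 s2=1 s3=1 clk=1 s0=0
  Δ1: clk:1→0
  (1Δ to stable)
t=8 Δ0: s1=1 s2=1 s3=1 clk=0 s0=0
  Δ1: clk:0→1
  Δ2: s1:1→0
  Δ3: s0:0→1
  (3Δ to stable)
t=9 Δ0: s1=0 s2=1 s3=1 clk=1 s0=1
  Δ1: clk:1→0
  (1Δ to stable)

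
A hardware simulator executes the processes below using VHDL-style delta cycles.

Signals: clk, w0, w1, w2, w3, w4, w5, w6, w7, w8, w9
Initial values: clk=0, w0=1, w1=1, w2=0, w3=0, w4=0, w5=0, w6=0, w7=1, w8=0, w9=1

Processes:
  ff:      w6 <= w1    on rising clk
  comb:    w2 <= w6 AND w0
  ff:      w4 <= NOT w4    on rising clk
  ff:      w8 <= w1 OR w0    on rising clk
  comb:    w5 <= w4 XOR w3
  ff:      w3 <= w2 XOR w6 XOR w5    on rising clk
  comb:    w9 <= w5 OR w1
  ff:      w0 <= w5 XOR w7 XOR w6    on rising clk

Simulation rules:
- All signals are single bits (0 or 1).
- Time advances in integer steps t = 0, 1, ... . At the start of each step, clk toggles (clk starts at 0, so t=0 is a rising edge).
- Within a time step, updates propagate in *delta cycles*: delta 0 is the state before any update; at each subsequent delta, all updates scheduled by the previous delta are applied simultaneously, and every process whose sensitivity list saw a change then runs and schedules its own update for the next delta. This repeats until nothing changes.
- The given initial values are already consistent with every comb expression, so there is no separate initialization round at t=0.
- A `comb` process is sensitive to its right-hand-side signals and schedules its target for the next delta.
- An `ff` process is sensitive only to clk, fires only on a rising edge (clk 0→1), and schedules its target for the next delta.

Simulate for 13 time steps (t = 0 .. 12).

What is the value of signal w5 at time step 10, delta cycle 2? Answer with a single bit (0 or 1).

t0.Δ0 w4=0 w0=1 clk=0 w5=0 w1=1 w9=1 w6=0 w7=1 w3=0 w2=0 w8=0
t0.Δ1 w4=0 w0=1 clk=1 w5=0 w1=1 w9=1 w6=0 w7=1 w3=0 w2=0 w8=0
t0.Δ2 w4=1 w0=1 clk=1 w5=0 w1=1 w9=1 w6=1 w7=1 w3=0 w2=0 w8=1
t0.Δ3 w4=1 w0=1 clk=1 w5=1 w1=1 w9=1 w6=1 w7=1 w3=0 w2=1 w8=1
t1.Δ0 w4=1 w0=1 clk=1 w5=1 w1=1 w9=1 w6=1 w7=1 w3=0 w2=1 w8=1
t1.Δ1 w4=1 w0=1 clk=0 w5=1 w1=1 w9=1 w6=1 w7=1 w3=0 w2=1 w8=1
t2.Δ0 w4=1 w0=1 clk=0 w5=1 w1=1 w9=1 w6=1 w7=1 w3=0 w2=1 w8=1
t2.Δ1 w4=1 w0=1 clk=1 w5=1 w1=1 w9=1 w6=1 w7=1 w3=0 w2=1 w8=1
t2.Δ2 w4=0 w0=1 clk=1 w5=1 w1=1 w9=1 w6=1 w7=1 w3=1 w2=1 w8=1
t3.Δ0 w4=0 w0=1 clk=1 w5=1 w1=1 w9=1 w6=1 w7=1 w3=1 w2=1 w8=1
t3.Δ1 w4=0 w0=1 clk=0 w5=1 w1=1 w9=1 w6=1 w7=1 w3=1 w2=1 w8=1
t4.Δ0 w4=0 w0=1 clk=0 w5=1 w1=1 w9=1 w6=1 w7=1 w3=1 w2=1 w8=1
t4.Δ1 w4=0 w0=1 clk=1 w5=1 w1=1 w9=1 w6=1 w7=1 w3=1 w2=1 w8=1
t4.Δ2 w4=1 w0=1 clk=1 w5=1 w1=1 w9=1 w6=1 w7=1 w3=1 w2=1 w8=1
t4.Δ3 w4=1 w0=1 clk=1 w5=0 w1=1 w9=1 w6=1 w7=1 w3=1 w2=1 w8=1
t5.Δ0 w4=1 w0=1 clk=1 w5=0 w1=1 w9=1 w6=1 w7=1 w3=1 w2=1 w8=1
t5.Δ1 w4=1 w0=1 clk=0 w5=0 w1=1 w9=1 w6=1 w7=1 w3=1 w2=1 w8=1
t6.Δ0 w4=1 w0=1 clk=0 w5=0 w1=1 w9=1 w6=1 w7=1 w3=1 w2=1 w8=1
t6.Δ1 w4=1 w0=1 clk=1 w5=0 w1=1 w9=1 w6=1 w7=1 w3=1 w2=1 w8=1
t6.Δ2 w4=0 w0=0 clk=1 w5=0 w1=1 w9=1 w6=1 w7=1 w3=0 w2=1 w8=1
t6.Δ3 w4=0 w0=0 clk=1 w5=0 w1=1 w9=1 w6=1 w7=1 w3=0 w2=0 w8=1
t7.Δ0 w4=0 w0=0 clk=1 w5=0 w1=1 w9=1 w6=1 w7=1 w3=0 w2=0 w8=1
t7.Δ1 w4=0 w0=0 clk=0 w5=0 w1=1 w9=1 w6=1 w7=1 w3=0 w2=0 w8=1
t8.Δ0 w4=0 w0=0 clk=0 w5=0 w1=1 w9=1 w6=1 w7=1 w3=0 w2=0 w8=1
t8.Δ1 w4=0 w0=0 clk=1 w5=0 w1=1 w9=1 w6=1 w7=1 w3=0 w2=0 w8=1
t8.Δ2 w4=1 w0=0 clk=1 w5=0 w1=1 w9=1 w6=1 w7=1 w3=1 w2=0 w8=1
t9.Δ0 w4=1 w0=0 clk=1 w5=0 w1=1 w9=1 w6=1 w7=1 w3=1 w2=0 w8=1
t9.Δ1 w4=1 w0=0 clk=0 w5=0 w1=1 w9=1 w6=1 w7=1 w3=1 w2=0 w8=1
t10.Δ0 w4=1 w0=0 clk=0 w5=0 w1=1 w9=1 w6=1 w7=1 w3=1 w2=0 w8=1
t10.Δ1 w4=1 w0=0 clk=1 w5=0 w1=1 w9=1 w6=1 w7=1 w3=1 w2=0 w8=1
t10.Δ2 w4=0 w0=0 clk=1 w5=0 w1=1 w9=1 w6=1 w7=1 w3=1 w2=0 w8=1
t10.Δ3 w4=0 w0=0 clk=1 w5=1 w1=1 w9=1 w6=1 w7=1 w3=1 w2=0 w8=1
t11.Δ0 w4=0 w0=0 clk=1 w5=1 w1=1 w9=1 w6=1 w7=1 w3=1 w2=0 w8=1
t11.Δ1 w4=0 w0=0 clk=0 w5=1 w1=1 w9=1 w6=1 w7=1 w3=1 w2=0 w8=1
t12.Δ0 w4=0 w0=0 clk=0 w5=1 w1=1 w9=1 w6=1 w7=1 w3=1 w2=0 w8=1
t12.Δ1 w4=0 w0=0 clk=1 w5=1 w1=1 w9=1 w6=1 w7=1 w3=1 w2=0 w8=1
t12.Δ2 w4=1 w0=1 clk=1 w5=1 w1=1 w9=1 w6=1 w7=1 w3=0 w2=0 w8=1
t12.Δ3 w4=1 w0=1 clk=1 w5=1 w1=1 w9=1 w6=1 w7=1 w3=0 w2=1 w8=1

0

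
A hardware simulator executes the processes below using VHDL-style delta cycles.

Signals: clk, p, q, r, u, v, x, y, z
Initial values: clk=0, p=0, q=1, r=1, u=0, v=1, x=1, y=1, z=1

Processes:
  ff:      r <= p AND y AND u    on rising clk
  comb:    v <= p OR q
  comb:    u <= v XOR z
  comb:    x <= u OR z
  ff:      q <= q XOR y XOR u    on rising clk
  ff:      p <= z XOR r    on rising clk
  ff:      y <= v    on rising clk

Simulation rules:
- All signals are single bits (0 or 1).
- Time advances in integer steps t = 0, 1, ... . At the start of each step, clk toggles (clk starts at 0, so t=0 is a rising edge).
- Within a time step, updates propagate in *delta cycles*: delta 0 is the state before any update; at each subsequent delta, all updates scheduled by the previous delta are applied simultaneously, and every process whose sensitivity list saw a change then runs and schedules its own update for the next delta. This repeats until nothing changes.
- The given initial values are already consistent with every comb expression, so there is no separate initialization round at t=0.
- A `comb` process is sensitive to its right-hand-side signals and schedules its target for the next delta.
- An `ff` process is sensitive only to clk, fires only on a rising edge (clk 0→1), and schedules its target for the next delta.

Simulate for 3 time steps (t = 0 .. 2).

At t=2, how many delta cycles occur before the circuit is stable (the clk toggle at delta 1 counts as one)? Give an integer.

4

[bits: clk,v,u,r,y,x,q,z,p]
t=0: Δ0=010111110 Δ1=110111110 Δ2=110011010 Δ3=100011010 Δ4=101011010 | 4Δ
t=1: Δ0=101011010 Δ1=001011010 | 1Δ
t=2: Δ0=001011010 Δ1=101011010 Δ2=101001011 Δ3=111001011 Δ4=110001011 | 4Δ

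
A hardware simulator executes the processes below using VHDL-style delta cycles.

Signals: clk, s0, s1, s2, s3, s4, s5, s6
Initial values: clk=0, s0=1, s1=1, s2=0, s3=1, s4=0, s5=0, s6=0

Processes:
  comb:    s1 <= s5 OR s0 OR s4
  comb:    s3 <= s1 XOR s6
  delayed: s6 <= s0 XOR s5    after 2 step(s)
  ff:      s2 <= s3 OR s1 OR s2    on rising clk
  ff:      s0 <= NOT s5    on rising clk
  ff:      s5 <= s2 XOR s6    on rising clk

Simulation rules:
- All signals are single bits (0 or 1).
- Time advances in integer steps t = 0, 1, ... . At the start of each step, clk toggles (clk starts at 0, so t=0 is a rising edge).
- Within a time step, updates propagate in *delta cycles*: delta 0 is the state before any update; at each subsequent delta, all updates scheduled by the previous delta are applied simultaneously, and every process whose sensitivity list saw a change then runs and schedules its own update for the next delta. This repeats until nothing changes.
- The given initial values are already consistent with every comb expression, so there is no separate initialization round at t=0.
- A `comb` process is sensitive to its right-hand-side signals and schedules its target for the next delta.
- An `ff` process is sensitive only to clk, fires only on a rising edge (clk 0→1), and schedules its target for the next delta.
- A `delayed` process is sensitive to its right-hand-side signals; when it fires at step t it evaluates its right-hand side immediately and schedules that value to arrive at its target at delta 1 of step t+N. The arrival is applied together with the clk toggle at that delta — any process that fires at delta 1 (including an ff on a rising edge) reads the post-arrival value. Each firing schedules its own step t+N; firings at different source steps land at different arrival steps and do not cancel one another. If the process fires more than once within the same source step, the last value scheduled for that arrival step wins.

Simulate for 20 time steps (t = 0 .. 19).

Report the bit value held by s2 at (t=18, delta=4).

1

t=0 Δ0: s5=0 s2=0 s6=0 s1=1 s3=1 s4=0 clk=0 s0=1
  Δ1: clk:0→1
  Δ2: s2:0→1
  (2Δ to stable)
t=1 Δ0: s5=0 s2=1 s6=0 s1=1 s3=1 s4=0 clk=1 s0=1
  Δ1: clk:1→0
  (1Δ to stable)
t=2 Δ0: s5=0 s2=1 s6=0 s1=1 s3=1 s4=0 clk=0 s0=1
  Δ1: clk:0→1
  Δ2: s5:0→1
  (2Δ to stable)
t=3 Δ0: s5=1 s2=1 s6=0 s1=1 s3=1 s4=0 clk=1 s0=1
  Δ1: clk:1→0
  (1Δ to stable)
t=4 Δ0: s5=1 s2=1 s6=0 s1=1 s3=1 s4=0 clk=0 s0=1
  Δ1: clk:0→1
  Δ2: s0:1→0
  (2Δ to stable)
t=5 Δ0: s5=1 s2=1 s6=0 s1=1 s3=1 s4=0 clk=1 s0=0
  Δ1: clk:1→0
  (1Δ to stable)
t=6 Δ0: s5=1 s2=1 s6=0 s1=1 s3=1 s4=0 clk=0 s0=0
  Δ1: s6:0→1, clk:0→1
  Δ2: s5:1→0, s3:1→0
  Δ3: s1:1→0
  Δ4: s3:0→1
  (4Δ to stable)
t=7 Δ0: s5=0 s2=1 s6=1 s1=0 s3=1 s4=0 clk=1 s0=0
  Δ1: clk:1→0
  (1Δ to stable)
t=8 Δ0: s5=0 s2=1 s6=1 s1=0 s3=1 s4=0 clk=0 s0=0
  Δ1: s6:1→0, clk:0→1
  Δ2: s5:0→1, s3:1→0, s0:0→1
  Δ3: s1:0→1
  Δ4: s3:0→1
  (4Δ to stable)
t=9 Δ0: s5=1 s2=1 s6=0 s1=1 s3=1 s4=0 clk=1 s0=1
  Δ1: clk:1→0
  (1Δ to stable)
t=10 Δ0: s5=1 s2=1 s6=0 s1=1 s3=1 s4=0 clk=0 s0=1
  Δ1: clk:0→1
  Δ2: s0:1→0
  (2Δ to stable)
t=11 Δ0: s5=1 s2=1 s6=0 s1=1 s3=1 s4=0 clk=1 s0=0
  Δ1: clk:1→0
  (1Δ to stable)
t=12 Δ0: s5=1 s2=1 s6=0 s1=1 s3=1 s4=0 clk=0 s0=0
  Δ1: s6:0→1, clk:0→1
  Δ2: s5:1→0, s3:1→0
  Δ3: s1:1→0
  Δ4: s3:0→1
  (4Δ to stable)
t=13 Δ0: s5=0 s2=1 s6=1 s1=0 s3=1 s4=0 clk=1 s0=0
  Δ1: clk:1→0
  (1Δ to stable)
t=14 Δ0: s5=0 s2=1 s6=1 s1=0 s3=1 s4=0 clk=0 s0=0
  Δ1: s6:1→0, clk:0→1
  Δ2: s5:0→1, s3:1→0, s0:0→1
  Δ3: s1:0→1
  Δ4: s3:0→1
  (4Δ to stable)
t=15 Δ0: s5=1 s2=1 s6=0 s1=1 s3=1 s4=0 clk=1 s0=1
  Δ1: clk:1→0
  (1Δ to stable)
t=16 Δ0: s5=1 s2=1 s6=0 s1=1 s3=1 s4=0 clk=0 s0=1
  Δ1: clk:0→1
  Δ2: s0:1→0
  (2Δ to stable)
t=17 Δ0: s5=1 s2=1 s6=0 s1=1 s3=1 s4=0 clk=1 s0=0
  Δ1: clk:1→0
  (1Δ to stable)
t=18 Δ0: s5=1 s2=1 s6=0 s1=1 s3=1 s4=0 clk=0 s0=0
  Δ1: s6:0→1, clk:0→1
  Δ2: s5:1→0, s3:1→0
  Δ3: s1:1→0
  Δ4: s3:0→1
  (4Δ to stable)
t=19 Δ0: s5=0 s2=1 s6=1 s1=0 s3=1 s4=0 clk=1 s0=0
  Δ1: clk:1→0
  (1Δ to stable)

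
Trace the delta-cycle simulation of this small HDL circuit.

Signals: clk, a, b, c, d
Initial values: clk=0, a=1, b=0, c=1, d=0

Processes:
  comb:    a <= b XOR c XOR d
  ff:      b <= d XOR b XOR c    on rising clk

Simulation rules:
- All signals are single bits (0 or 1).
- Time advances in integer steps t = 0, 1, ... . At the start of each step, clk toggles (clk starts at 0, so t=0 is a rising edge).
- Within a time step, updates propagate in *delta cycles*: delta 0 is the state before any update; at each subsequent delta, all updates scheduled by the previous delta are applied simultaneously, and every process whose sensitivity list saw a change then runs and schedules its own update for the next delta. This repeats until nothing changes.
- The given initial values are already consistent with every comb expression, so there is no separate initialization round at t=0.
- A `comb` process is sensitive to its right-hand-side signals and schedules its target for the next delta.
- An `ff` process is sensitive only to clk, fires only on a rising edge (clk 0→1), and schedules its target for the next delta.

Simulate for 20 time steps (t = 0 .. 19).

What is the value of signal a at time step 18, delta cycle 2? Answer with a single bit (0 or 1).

0

t0.Δ0 a=1 b=0 c=1 clk=0 d=0
t0.Δ1 a=1 b=0 c=1 clk=1 d=0
t0.Δ2 a=1 b=1 c=1 clk=1 d=0
t0.Δ3 a=0 b=1 c=1 clk=1 d=0
t1.Δ0 a=0 b=1 c=1 clk=1 d=0
t1.Δ1 a=0 b=1 c=1 clk=0 d=0
t2.Δ0 a=0 b=1 c=1 clk=0 d=0
t2.Δ1 a=0 b=1 c=1 clk=1 d=0
t2.Δ2 a=0 b=0 c=1 clk=1 d=0
t2.Δ3 a=1 b=0 c=1 clk=1 d=0
t3.Δ0 a=1 b=0 c=1 clk=1 d=0
t3.Δ1 a=1 b=0 c=1 clk=0 d=0
t4.Δ0 a=1 b=0 c=1 clk=0 d=0
t4.Δ1 a=1 b=0 c=1 clk=1 d=0
t4.Δ2 a=1 b=1 c=1 clk=1 d=0
t4.Δ3 a=0 b=1 c=1 clk=1 d=0
t5.Δ0 a=0 b=1 c=1 clk=1 d=0
t5.Δ1 a=0 b=1 c=1 clk=0 d=0
t6.Δ0 a=0 b=1 c=1 clk=0 d=0
t6.Δ1 a=0 b=1 c=1 clk=1 d=0
t6.Δ2 a=0 b=0 c=1 clk=1 d=0
t6.Δ3 a=1 b=0 c=1 clk=1 d=0
t7.Δ0 a=1 b=0 c=1 clk=1 d=0
t7.Δ1 a=1 b=0 c=1 clk=0 d=0
t8.Δ0 a=1 b=0 c=1 clk=0 d=0
t8.Δ1 a=1 b=0 c=1 clk=1 d=0
t8.Δ2 a=1 b=1 c=1 clk=1 d=0
t8.Δ3 a=0 b=1 c=1 clk=1 d=0
t9.Δ0 a=0 b=1 c=1 clk=1 d=0
t9.Δ1 a=0 b=1 c=1 clk=0 d=0
t10.Δ0 a=0 b=1 c=1 clk=0 d=0
t10.Δ1 a=0 b=1 c=1 clk=1 d=0
t10.Δ2 a=0 b=0 c=1 clk=1 d=0
t10.Δ3 a=1 b=0 c=1 clk=1 d=0
t11.Δ0 a=1 b=0 c=1 clk=1 d=0
t11.Δ1 a=1 b=0 c=1 clk=0 d=0
t12.Δ0 a=1 b=0 c=1 clk=0 d=0
t12.Δ1 a=1 b=0 c=1 clk=1 d=0
t12.Δ2 a=1 b=1 c=1 clk=1 d=0
t12.Δ3 a=0 b=1 c=1 clk=1 d=0
t13.Δ0 a=0 b=1 c=1 clk=1 d=0
t13.Δ1 a=0 b=1 c=1 clk=0 d=0
t14.Δ0 a=0 b=1 c=1 clk=0 d=0
t14.Δ1 a=0 b=1 c=1 clk=1 d=0
t14.Δ2 a=0 b=0 c=1 clk=1 d=0
t14.Δ3 a=1 b=0 c=1 clk=1 d=0
t15.Δ0 a=1 b=0 c=1 clk=1 d=0
t15.Δ1 a=1 b=0 c=1 clk=0 d=0
t16.Δ0 a=1 b=0 c=1 clk=0 d=0
t16.Δ1 a=1 b=0 c=1 clk=1 d=0
t16.Δ2 a=1 b=1 c=1 clk=1 d=0
t16.Δ3 a=0 b=1 c=1 clk=1 d=0
t17.Δ0 a=0 b=1 c=1 clk=1 d=0
t17.Δ1 a=0 b=1 c=1 clk=0 d=0
t18.Δ0 a=0 b=1 c=1 clk=0 d=0
t18.Δ1 a=0 b=1 c=1 clk=1 d=0
t18.Δ2 a=0 b=0 c=1 clk=1 d=0
t18.Δ3 a=1 b=0 c=1 clk=1 d=0
t19.Δ0 a=1 b=0 c=1 clk=1 d=0
t19.Δ1 a=1 b=0 c=1 clk=0 d=0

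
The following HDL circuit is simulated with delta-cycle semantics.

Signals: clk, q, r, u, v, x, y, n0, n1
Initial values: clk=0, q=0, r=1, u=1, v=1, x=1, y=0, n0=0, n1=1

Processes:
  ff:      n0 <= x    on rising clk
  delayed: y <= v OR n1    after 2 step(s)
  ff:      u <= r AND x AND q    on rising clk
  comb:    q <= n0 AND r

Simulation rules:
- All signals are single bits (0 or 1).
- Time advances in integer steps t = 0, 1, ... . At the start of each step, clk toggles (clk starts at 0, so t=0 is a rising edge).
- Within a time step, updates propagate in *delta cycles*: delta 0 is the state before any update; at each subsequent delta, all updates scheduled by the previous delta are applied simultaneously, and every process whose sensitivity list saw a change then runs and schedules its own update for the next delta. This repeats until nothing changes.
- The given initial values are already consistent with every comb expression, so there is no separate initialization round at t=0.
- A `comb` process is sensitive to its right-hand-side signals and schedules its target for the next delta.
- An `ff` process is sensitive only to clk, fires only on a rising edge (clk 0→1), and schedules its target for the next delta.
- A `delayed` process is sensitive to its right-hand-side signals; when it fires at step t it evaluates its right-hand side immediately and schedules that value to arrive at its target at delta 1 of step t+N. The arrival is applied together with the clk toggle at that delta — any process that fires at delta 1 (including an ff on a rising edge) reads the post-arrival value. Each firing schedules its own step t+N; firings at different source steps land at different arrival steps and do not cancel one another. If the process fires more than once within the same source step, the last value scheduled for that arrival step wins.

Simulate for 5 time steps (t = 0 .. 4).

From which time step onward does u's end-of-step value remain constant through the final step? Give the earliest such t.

2

[bits: r,u,v,q,n0,y,x,clk,n1]
t=0: Δ0=111000101 Δ1=111000111 Δ2=101010111 Δ3=101110111 | 3Δ
t=1: Δ0=101110111 Δ1=101110101 | 1Δ
t=2: Δ0=101110101 Δ1=101110111 Δ2=111110111 | 2Δ
t=3: Δ0=111110111 Δ1=111110101 | 1Δ
t=4: Δ0=111110101 Δ1=111110111 | 1Δ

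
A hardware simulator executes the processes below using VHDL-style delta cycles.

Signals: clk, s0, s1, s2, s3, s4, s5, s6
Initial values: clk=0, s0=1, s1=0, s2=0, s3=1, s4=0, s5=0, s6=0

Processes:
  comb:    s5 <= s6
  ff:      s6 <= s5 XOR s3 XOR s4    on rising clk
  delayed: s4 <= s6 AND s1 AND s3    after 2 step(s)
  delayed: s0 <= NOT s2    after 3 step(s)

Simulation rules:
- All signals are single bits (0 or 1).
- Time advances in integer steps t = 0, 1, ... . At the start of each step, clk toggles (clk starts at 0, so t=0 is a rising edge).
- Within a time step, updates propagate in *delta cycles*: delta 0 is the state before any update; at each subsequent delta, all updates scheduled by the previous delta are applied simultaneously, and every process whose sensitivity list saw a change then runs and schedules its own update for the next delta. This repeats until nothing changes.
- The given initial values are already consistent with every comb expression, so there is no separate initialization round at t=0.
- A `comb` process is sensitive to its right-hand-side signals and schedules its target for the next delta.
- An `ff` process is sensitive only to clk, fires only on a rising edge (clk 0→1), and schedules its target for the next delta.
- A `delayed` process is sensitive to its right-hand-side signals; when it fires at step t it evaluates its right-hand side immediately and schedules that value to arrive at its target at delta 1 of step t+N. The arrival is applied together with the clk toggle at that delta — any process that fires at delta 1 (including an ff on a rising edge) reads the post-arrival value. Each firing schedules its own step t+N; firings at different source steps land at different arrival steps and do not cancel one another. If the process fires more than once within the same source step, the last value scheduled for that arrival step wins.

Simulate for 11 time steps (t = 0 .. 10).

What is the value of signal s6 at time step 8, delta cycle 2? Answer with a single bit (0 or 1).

1

t0.Δ0 s1=0 s4=0 s6=0 s5=0 s2=0 clk=0 s0=1 s3=1
t0.Δ1 s1=0 s4=0 s6=0 s5=0 s2=0 clk=1 s0=1 s3=1
t0.Δ2 s1=0 s4=0 s6=1 s5=0 s2=0 clk=1 s0=1 s3=1
t0.Δ3 s1=0 s4=0 s6=1 s5=1 s2=0 clk=1 s0=1 s3=1
t1.Δ0 s1=0 s4=0 s6=1 s5=1 s2=0 clk=1 s0=1 s3=1
t1.Δ1 s1=0 s4=0 s6=1 s5=1 s2=0 clk=0 s0=1 s3=1
t2.Δ0 s1=0 s4=0 s6=1 s5=1 s2=0 clk=0 s0=1 s3=1
t2.Δ1 s1=0 s4=0 s6=1 s5=1 s2=0 clk=1 s0=1 s3=1
t2.Δ2 s1=0 s4=0 s6=0 s5=1 s2=0 clk=1 s0=1 s3=1
t2.Δ3 s1=0 s4=0 s6=0 s5=0 s2=0 clk=1 s0=1 s3=1
t3.Δ0 s1=0 s4=0 s6=0 s5=0 s2=0 clk=1 s0=1 s3=1
t3.Δ1 s1=0 s4=0 s6=0 s5=0 s2=0 clk=0 s0=1 s3=1
t4.Δ0 s1=0 s4=0 s6=0 s5=0 s2=0 clk=0 s0=1 s3=1
t4.Δ1 s1=0 s4=0 s6=0 s5=0 s2=0 clk=1 s0=1 s3=1
t4.Δ2 s1=0 s4=0 s6=1 s5=0 s2=0 clk=1 s0=1 s3=1
t4.Δ3 s1=0 s4=0 s6=1 s5=1 s2=0 clk=1 s0=1 s3=1
t5.Δ0 s1=0 s4=0 s6=1 s5=1 s2=0 clk=1 s0=1 s3=1
t5.Δ1 s1=0 s4=0 s6=1 s5=1 s2=0 clk=0 s0=1 s3=1
t6.Δ0 s1=0 s4=0 s6=1 s5=1 s2=0 clk=0 s0=1 s3=1
t6.Δ1 s1=0 s4=0 s6=1 s5=1 s2=0 clk=1 s0=1 s3=1
t6.Δ2 s1=0 s4=0 s6=0 s5=1 s2=0 clk=1 s0=1 s3=1
t6.Δ3 s1=0 s4=0 s6=0 s5=0 s2=0 clk=1 s0=1 s3=1
t7.Δ0 s1=0 s4=0 s6=0 s5=0 s2=0 clk=1 s0=1 s3=1
t7.Δ1 s1=0 s4=0 s6=0 s5=0 s2=0 clk=0 s0=1 s3=1
t8.Δ0 s1=0 s4=0 s6=0 s5=0 s2=0 clk=0 s0=1 s3=1
t8.Δ1 s1=0 s4=0 s6=0 s5=0 s2=0 clk=1 s0=1 s3=1
t8.Δ2 s1=0 s4=0 s6=1 s5=0 s2=0 clk=1 s0=1 s3=1
t8.Δ3 s1=0 s4=0 s6=1 s5=1 s2=0 clk=1 s0=1 s3=1
t9.Δ0 s1=0 s4=0 s6=1 s5=1 s2=0 clk=1 s0=1 s3=1
t9.Δ1 s1=0 s4=0 s6=1 s5=1 s2=0 clk=0 s0=1 s3=1
t10.Δ0 s1=0 s4=0 s6=1 s5=1 s2=0 clk=0 s0=1 s3=1
t10.Δ1 s1=0 s4=0 s6=1 s5=1 s2=0 clk=1 s0=1 s3=1
t10.Δ2 s1=0 s4=0 s6=0 s5=1 s2=0 clk=1 s0=1 s3=1
t10.Δ3 s1=0 s4=0 s6=0 s5=0 s2=0 clk=1 s0=1 s3=1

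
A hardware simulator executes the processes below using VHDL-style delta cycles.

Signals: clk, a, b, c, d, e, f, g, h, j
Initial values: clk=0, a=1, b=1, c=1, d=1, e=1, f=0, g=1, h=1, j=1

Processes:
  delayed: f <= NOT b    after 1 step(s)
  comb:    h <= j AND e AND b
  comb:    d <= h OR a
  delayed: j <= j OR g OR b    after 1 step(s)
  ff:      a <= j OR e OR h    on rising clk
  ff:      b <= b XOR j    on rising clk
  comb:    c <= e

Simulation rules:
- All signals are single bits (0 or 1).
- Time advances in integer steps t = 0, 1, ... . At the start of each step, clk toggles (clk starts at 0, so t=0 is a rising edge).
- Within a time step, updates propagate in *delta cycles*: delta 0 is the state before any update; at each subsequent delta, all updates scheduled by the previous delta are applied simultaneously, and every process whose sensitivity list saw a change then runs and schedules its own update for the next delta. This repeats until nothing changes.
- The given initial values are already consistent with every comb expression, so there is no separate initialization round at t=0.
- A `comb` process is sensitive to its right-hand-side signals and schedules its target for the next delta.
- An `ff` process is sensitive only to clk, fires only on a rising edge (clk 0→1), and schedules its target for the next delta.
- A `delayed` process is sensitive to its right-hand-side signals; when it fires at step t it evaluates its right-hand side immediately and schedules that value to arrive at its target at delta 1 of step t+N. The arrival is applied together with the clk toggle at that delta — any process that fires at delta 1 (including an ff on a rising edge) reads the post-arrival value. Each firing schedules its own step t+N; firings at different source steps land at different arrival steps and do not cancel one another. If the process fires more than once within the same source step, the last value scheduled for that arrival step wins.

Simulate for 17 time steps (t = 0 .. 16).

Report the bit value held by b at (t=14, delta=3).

1

[bits: clk,h,b,c,j,e,f,d,a,g]
t=0: Δ0=0111110111 Δ1=1111110111 Δ2=1101110111 Δ3=1001110111 | 3Δ
t=1: Δ0=1001110111 Δ1=0001111111 | 1Δ
t=2: Δ0=0001111111 Δ1=1001111111 Δ2=1011111111 Δ3=1111111111 | 3Δ
t=3: Δ0=1111111111 Δ1=0111110111 | 1Δ
t=4: Δ0=0111110111 Δ1=1111110111 Δ2=1101110111 Δ3=1001110111 | 3Δ
t=5: Δ0=1001110111 Δ1=0001111111 | 1Δ
t=6: Δ0=0001111111 Δ1=1001111111 Δ2=1011111111 Δ3=1111111111 | 3Δ
t=7: Δ0=1111111111 Δ1=0111110111 | 1Δ
t=8: Δ0=0111110111 Δ1=1111110111 Δ2=1101110111 Δ3=1001110111 | 3Δ
t=9: Δ0=1001110111 Δ1=0001111111 | 1Δ
t=10: Δ0=0001111111 Δ1=1001111111 Δ2=1011111111 Δ3=1111111111 | 3Δ
t=11: Δ0=1111111111 Δ1=0111110111 | 1Δ
t=12: Δ0=0111110111 Δ1=1111110111 Δ2=1101110111 Δ3=1001110111 | 3Δ
t=13: Δ0=1001110111 Δ1=0001111111 | 1Δ
t=14: Δ0=0001111111 Δ1=1001111111 Δ2=1011111111 Δ3=1111111111 | 3Δ
t=15: Δ0=1111111111 Δ1=0111110111 | 1Δ
t=16: Δ0=0111110111 Δ1=1111110111 Δ2=1101110111 Δ3=1001110111 | 3Δ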